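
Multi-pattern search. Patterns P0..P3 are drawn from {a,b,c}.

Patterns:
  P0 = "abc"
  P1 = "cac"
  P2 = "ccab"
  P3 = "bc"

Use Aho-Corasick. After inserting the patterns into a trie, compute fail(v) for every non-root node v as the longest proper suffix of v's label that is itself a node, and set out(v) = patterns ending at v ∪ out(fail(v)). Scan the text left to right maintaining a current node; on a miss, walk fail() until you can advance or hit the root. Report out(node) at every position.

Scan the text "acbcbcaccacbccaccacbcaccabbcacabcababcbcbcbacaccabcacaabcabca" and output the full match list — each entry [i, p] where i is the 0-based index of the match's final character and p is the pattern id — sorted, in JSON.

Construct AC machine:
Trie (insert patterns):
  0='ε' goto a→1 b→10 c→4
  1='a' goto b→2
  2='ab' goto c→3
  3='abc' goto ·  ←P0
  4='c' goto a→5 c→7
  5='ca' goto c→6
  6='cac' goto ·  ←P1
  7='cc' goto a→8
  8='cca' goto b→9
  9='ccab' goto ·  ←P2
  10='b' goto c→11
  11='bc' goto ·  ←P3

Failure links (BFS by depth):
  fail(1) 'a': from fail(0)=0 chase 'a': 0 ⇒ 0;  out=∅∪out(0)=∅
  fail(4) 'c': from fail(0)=0 chase 'c': 0 ⇒ 0;  out=∅∪out(0)=∅
  fail(10) 'b': from fail(0)=0 chase 'b': 0 ⇒ 0;  out=∅∪out(0)=∅
  fail(2) 'ab': from fail(1)=0 chase 'b': 0 ⇒ 10;  out=∅∪out(10)=∅
  fail(5) 'ca': from fail(4)=0 chase 'a': 0 ⇒ 1;  out=∅∪out(1)=∅
  fail(7) 'cc': from fail(4)=0 chase 'c': 0 ⇒ 4;  out=∅∪out(4)=∅
  fail(11) 'bc': from fail(10)=0 chase 'c': 0 ⇒ 4;  out={3}∪out(4)={3}
  fail(3) 'abc': from fail(2)=10 chase 'c': 10 ⇒ 11;  out={0}∪out(11)={0,3}
  fail(6) 'cac': from fail(5)=1 chase 'c': 1→0 ⇒ 4;  out={1}∪out(4)={1}
  fail(8) 'cca': from fail(7)=4 chase 'a': 4 ⇒ 5;  out=∅∪out(5)=∅
  fail(9) 'ccab': from fail(8)=5 chase 'b': 5→1 ⇒ 2;  out={2}∪out(2)={2}

Scan:
i=0 'a': node 0→1
i=1 'c': node 1→4 (fail-walked)
i=2 'b': node 4→10 (fail-walked)
i=3 'c': node 10→11  ** P3@[2:3]
i=4 'b': node 11→10 (fail-walked)
i=5 'c': node 10→11  ** P3@[4:5]
i=6 'a': node 11→5 (fail-walked)
i=7 'c': node 5→6  ** P1@[5:7]
i=8 'c': node 6→7 (fail-walked)
i=9 'a': node 7→8
i=10 'c': node 8→6 (fail-walked)  ** P1@[8:10]
i=11 'b': node 6→10 (fail-walked)
i=12 'c': node 10→11  ** P3@[11:12]
i=13 'c': node 11→7 (fail-walked)
i=14 'a': node 7→8
i=15 'c': node 8→6 (fail-walked)  ** P1@[13:15]
i=16 'c': node 6→7 (fail-walked)
i=17 'a': node 7→8
i=18 'c': node 8→6 (fail-walked)  ** P1@[16:18]
i=19 'b': node 6→10 (fail-walked)
i=20 'c': node 10→11  ** P3@[19:20]
i=21 'a': node 11→5 (fail-walked)
i=22 'c': node 5→6  ** P1@[20:22]
i=23 'c': node 6→7 (fail-walked)
i=24 'a': node 7→8
i=25 'b': node 8→9  ** P2@[22:25]
i=26 'b': node 9→10 (fail-walked)
i=27 'c': node 10→11  ** P3@[26:27]
i=28 'a': node 11→5 (fail-walked)
i=29 'c': node 5→6  ** P1@[27:29]
i=30 'a': node 6→5 (fail-walked)
i=31 'b': node 5→2 (fail-walked)
i=32 'c': node 2→3  ** P0@[30:32],P3@[31:32]
i=33 'a': node 3→5 (fail-walked)
i=34 'b': node 5→2 (fail-walked)
i=35 'a': node 2→1 (fail-walked)
i=36 'b': node 1→2
i=37 'c': node 2→3  ** P0@[35:37],P3@[36:37]
i=38 'b': node 3→10 (fail-walked)
i=39 'c': node 10→11  ** P3@[38:39]
i=40 'b': node 11→10 (fail-walked)
i=41 'c': node 10→11  ** P3@[40:41]
i=42 'b': node 11→10 (fail-walked)
i=43 'a': node 10→1 (fail-walked)
i=44 'c': node 1→4 (fail-walked)
i=45 'a': node 4→5
i=46 'c': node 5→6  ** P1@[44:46]
i=47 'c': node 6→7 (fail-walked)
i=48 'a': node 7→8
i=49 'b': node 8→9  ** P2@[46:49]
i=50 'c': node 9→3 (fail-walked)  ** P0@[48:50],P3@[49:50]
i=51 'a': node 3→5 (fail-walked)
i=52 'c': node 5→6  ** P1@[50:52]
i=53 'a': node 6→5 (fail-walked)
i=54 'a': node 5→1 (fail-walked)
i=55 'b': node 1→2
i=56 'c': node 2→3  ** P0@[54:56],P3@[55:56]
i=57 'a': node 3→5 (fail-walked)
i=58 'b': node 5→2 (fail-walked)
i=59 'c': node 2→3  ** P0@[57:59],P3@[58:59]
i=60 'a': node 3→5 (fail-walked)

Matches: [[3,3],[5,3],[7,1],[10,1],[12,3],[15,1],[18,1],[20,3],[22,1],[25,2],[27,3],[29,1],[32,0],[32,3],[37,0],[37,3],[39,3],[41,3],[46,1],[49,2],[50,0],[50,3],[52,1],[56,0],[56,3],[59,0],[59,3]]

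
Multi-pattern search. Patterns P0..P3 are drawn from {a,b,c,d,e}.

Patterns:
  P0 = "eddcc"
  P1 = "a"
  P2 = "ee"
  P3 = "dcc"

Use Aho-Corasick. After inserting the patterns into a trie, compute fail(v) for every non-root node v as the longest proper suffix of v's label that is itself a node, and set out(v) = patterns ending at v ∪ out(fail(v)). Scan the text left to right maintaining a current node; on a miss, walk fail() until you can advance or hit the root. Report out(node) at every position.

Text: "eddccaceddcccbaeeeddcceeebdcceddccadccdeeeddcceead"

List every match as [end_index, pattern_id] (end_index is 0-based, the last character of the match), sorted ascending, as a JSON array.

Build automaton:
Trie nodes:
  n0 'ε': a→6 d→8 e→1
  n1 'e': d→2 e→7
  n2 'ed': d→3
  n3 'edd': c→4
  n4 'eddc': c→5
  n5 'eddcc': ·  [P0 ends]
  n6 'a': ·  [P1 ends]
  n7 'ee': ·  [P2 ends]
  n8 'd': c→9
  n9 'dc': c→10
  n10 'dcc': ·  [P3 ends]

BFS fail/out derivation:
  fail(1) 'e': from fail(0)=0 chase 'e': 0 ⇒ 0;  out=∅∪out(0)=∅
  fail(6) 'a': from fail(0)=0 chase 'a': 0 ⇒ 0;  out={1}∪out(0)={1}
  fail(8) 'd': from fail(0)=0 chase 'd': 0 ⇒ 0;  out=∅∪out(0)=∅
  fail(2) 'ed': from fail(1)=0 chase 'd': 0 ⇒ 8;  out=∅∪out(8)=∅
  fail(7) 'ee': from fail(1)=0 chase 'e': 0 ⇒ 1;  out={2}∪out(1)={2}
  fail(9) 'dc': from fail(8)=0 chase 'c': 0 ⇒ 0;  out=∅∪out(0)=∅
  fail(3) 'edd': from fail(2)=8 chase 'd': 8→0 ⇒ 8;  out=∅∪out(8)=∅
  fail(10) 'dcc': from fail(9)=0 chase 'c': 0 ⇒ 0;  out={3}∪out(0)={3}
  fail(4) 'eddc': from fail(3)=8 chase 'c': 8 ⇒ 9;  out=∅∪out(9)=∅
  fail(5) 'eddcc': from fail(4)=9 chase 'c': 9 ⇒ 10;  out={0}∪out(10)={0,3}

Text stream:
pos 0 'e': at 1
pos 1 'd': at 2
pos 2 'd': at 3
pos 3 'c': at 4
pos 4 'c': at 5  → match P0@[0:4],P3@[2:4]
pos 5 'a': at 6 (via fail)  → match P1@[5:5]
pos 6 'c': at 0 (via fail)
pos 7 'e': at 1
pos 8 'd': at 2
pos 9 'd': at 3
pos 10 'c': at 4
pos 11 'c': at 5  → match P0@[7:11],P3@[9:11]
pos 12 'c': at 0 (via fail)
pos 13 'b': at 0
pos 14 'a': at 6  → match P1@[14:14]
pos 15 'e': at 1 (via fail)
pos 16 'e': at 7  → match P2@[15:16]
pos 17 'e': at 7 (via fail)  → match P2@[16:17]
pos 18 'd': at 2 (via fail)
pos 19 'd': at 3
pos 20 'c': at 4
pos 21 'c': at 5  → match P0@[17:21],P3@[19:21]
pos 22 'e': at 1 (via fail)
pos 23 'e': at 7  → match P2@[22:23]
pos 24 'e': at 7 (via fail)  → match P2@[23:24]
pos 25 'b': at 0 (via fail)
pos 26 'd': at 8
pos 27 'c': at 9
pos 28 'c': at 10  → match P3@[26:28]
pos 29 'e': at 1 (via fail)
pos 30 'd': at 2
pos 31 'd': at 3
pos 32 'c': at 4
pos 33 'c': at 5  → match P0@[29:33],P3@[31:33]
pos 34 'a': at 6 (via fail)  → match P1@[34:34]
pos 35 'd': at 8 (via fail)
pos 36 'c': at 9
pos 37 'c': at 10  → match P3@[35:37]
pos 38 'd': at 8 (via fail)
pos 39 'e': at 1 (via fail)
pos 40 'e': at 7  → match P2@[39:40]
pos 41 'e': at 7 (via fail)  → match P2@[40:41]
pos 42 'd': at 2 (via fail)
pos 43 'd': at 3
pos 44 'c': at 4
pos 45 'c': at 5  → match P0@[41:45],P3@[43:45]
pos 46 'e': at 1 (via fail)
pos 47 'e': at 7  → match P2@[46:47]
pos 48 'a': at 6 (via fail)  → match P1@[48:48]
pos 49 'd': at 8 (via fail)

Matches: [[4,0],[4,3],[5,1],[11,0],[11,3],[14,1],[16,2],[17,2],[21,0],[21,3],[23,2],[24,2],[28,3],[33,0],[33,3],[34,1],[37,3],[40,2],[41,2],[45,0],[45,3],[47,2],[48,1]]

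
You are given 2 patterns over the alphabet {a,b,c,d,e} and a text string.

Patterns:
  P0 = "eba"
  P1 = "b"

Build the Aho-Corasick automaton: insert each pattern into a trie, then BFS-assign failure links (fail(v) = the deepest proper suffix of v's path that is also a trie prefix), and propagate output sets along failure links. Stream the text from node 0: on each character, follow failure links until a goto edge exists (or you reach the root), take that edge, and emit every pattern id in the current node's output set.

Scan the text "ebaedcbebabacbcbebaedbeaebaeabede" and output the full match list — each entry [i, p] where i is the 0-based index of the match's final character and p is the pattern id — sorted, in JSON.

Build automaton:
Trie (insert patterns):
  0='ε' goto b→4 e→1
  1='e' goto b→2
  2='eb' goto a→3
  3='eba' goto ·  ←P0
  4='b' goto ·  ←P1

BFS fail/out derivation:
  fail(1) 'e': from fail(0)=0 chase 'e': 0 ⇒ 0;  out=∅∪out(0)=∅
  fail(4) 'b': from fail(0)=0 chase 'b': 0 ⇒ 0;  out={1}∪out(0)={1}
  fail(2) 'eb': from fail(1)=0 chase 'b': 0 ⇒ 4;  out=∅∪out(4)={1}
  fail(3) 'eba': from fail(2)=4 chase 'a': 4→0 ⇒ 0;  out={0}∪out(0)={0}

Scan:
i=0 'e': node 0→1
i=1 'b': node 1→2  ** P1@[1:1]
i=2 'a': node 2→3  ** P0@[0:2]
i=3 'e': node 3→1 (via fail)
i=4 'd': node 1→0 (via fail)
i=5 'c': node 0→0
i=6 'b': node 0→4  ** P1@[6:6]
i=7 'e': node 4→1 (via fail)
i=8 'b': node 1→2  ** P1@[8:8]
i=9 'a': node 2→3  ** P0@[7:9]
i=10 'b': node 3→4 (via fail)  ** P1@[10:10]
i=11 'a': node 4→0 (via fail)
i=12 'c': node 0→0
i=13 'b': node 0→4  ** P1@[13:13]
i=14 'c': node 4→0 (via fail)
i=15 'b': node 0→4  ** P1@[15:15]
i=16 'e': node 4→1 (via fail)
i=17 'b': node 1→2  ** P1@[17:17]
i=18 'a': node 2→3  ** P0@[16:18]
i=19 'e': node 3→1 (via fail)
i=20 'd': node 1→0 (via fail)
i=21 'b': node 0→4  ** P1@[21:21]
i=22 'e': node 4→1 (via fail)
i=23 'a': node 1→0 (via fail)
i=24 'e': node 0→1
i=25 'b': node 1→2  ** P1@[25:25]
i=26 'a': node 2→3  ** P0@[24:26]
i=27 'e': node 3→1 (via fail)
i=28 'a': node 1→0 (via fail)
i=29 'b': node 0→4  ** P1@[29:29]
i=30 'e': node 4→1 (via fail)
i=31 'd': node 1→0 (via fail)
i=32 'e': node 0→1

Result: [[1,1],[2,0],[6,1],[8,1],[9,0],[10,1],[13,1],[15,1],[17,1],[18,0],[21,1],[25,1],[26,0],[29,1]]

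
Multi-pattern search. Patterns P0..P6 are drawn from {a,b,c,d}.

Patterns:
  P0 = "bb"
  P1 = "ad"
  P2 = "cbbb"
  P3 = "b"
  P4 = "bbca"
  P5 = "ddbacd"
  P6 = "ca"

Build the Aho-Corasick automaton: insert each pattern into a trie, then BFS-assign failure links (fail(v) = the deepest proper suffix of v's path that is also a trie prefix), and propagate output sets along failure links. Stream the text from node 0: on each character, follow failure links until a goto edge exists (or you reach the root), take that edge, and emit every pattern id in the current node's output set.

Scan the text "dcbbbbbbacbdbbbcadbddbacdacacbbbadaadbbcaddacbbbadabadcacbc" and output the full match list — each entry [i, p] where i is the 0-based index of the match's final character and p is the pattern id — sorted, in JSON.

Build:
Trie nodes:
  n0 'ε': a→3 b→1 c→5 d→11
  n1 'b': b→2  ←P3
  n2 'bb': c→9  ←P0
  n3 'a': d→4
  n4 'ad': ·  ←P1
  n5 'c': a→17 b→6
  n6 'cb': b→7
  n7 'cbb': b→8
  n8 'cbbb': ·  ←P2
  n9 'bbc': a→10
  n10 'bbca': ·  ←P4
  n11 'd': d→12
  n12 'dd': b→13
  n13 'ddb': a→14
  n14 'ddba': c→15
  n15 'ddbac': d→16
  n16 'ddbacd': ·  ←P5
  n17 'ca': ·  ←P6

Failure links (BFS by depth):
  n1('b'): parent n0 fail=0; on 'b' 0 → fail=0;  out {3}∪∅={3}
  n3('a'): parent n0 fail=0; on 'a' 0 → fail=0;  out ∅∪∅=∅
  n5('c'): parent n0 fail=0; on 'c' 0 → fail=0;  out ∅∪∅=∅
  n11('d'): parent n0 fail=0; on 'd' 0 → fail=0;  out ∅∪∅=∅
  n2('bb'): parent n1 fail=0; on 'b' 0 → fail=1;  out {0}∪{3}={0,3}
  n4('ad'): parent n3 fail=0; on 'd' 0 → fail=11;  out {1}∪∅={1}
  n6('cb'): parent n5 fail=0; on 'b' 0 → fail=1;  out ∅∪{3}={3}
  n12('dd'): parent n11 fail=0; on 'd' 0 → fail=11;  out ∅∪∅=∅
  n17('ca'): parent n5 fail=0; on 'a' 0 → fail=3;  out {6}∪∅={6}
  n7('cbb'): parent n6 fail=1; on 'b' 1 → fail=2;  out ∅∪{0,3}={0,3}
  n9('bbc'): parent n2 fail=1; on 'c' 1→0 → fail=5;  out ∅∪∅=∅
  n13('ddb'): parent n12 fail=11; on 'b' 11→0 → fail=1;  out ∅∪{3}={3}
  n8('cbbb'): parent n7 fail=2; on 'b' 2→1 → fail=2;  out {2}∪{0,3}={0,2,3}
  n10('bbca'): parent n9 fail=5; on 'a' 5 → fail=17;  out {4}∪{6}={4,6}
  n14('ddba'): parent n13 fail=1; on 'a' 1→0 → fail=3;  out ∅∪∅=∅
  n15('ddbac'): parent n14 fail=3; on 'c' 3→0 → fail=5;  out ∅∪∅=∅
  n16('ddbacd'): parent n15 fail=5; on 'd' 5→0 → fail=11;  out {5}∪∅={5}

Text stream:
i=0 'd': node 0→11
i=1 'c': node 11→5 (fail-walked)
i=2 'b': node 5→6  ** P3@[2:2]
i=3 'b': node 6→7  ** P0@[2:3],P3@[3:3]
i=4 'b': node 7→8  ** P0@[3:4],P2@[1:4],P3@[4:4]
i=5 'b': node 8→2 (fail-walked)  ** P0@[4:5],P3@[5:5]
i=6 'b': node 2→2 (fail-walked)  ** P0@[5:6],P3@[6:6]
i=7 'b': node 2→2 (fail-walked)  ** P0@[6:7],P3@[7:7]
i=8 'a': node 2→3 (fail-walked)
i=9 'c': node 3→5 (fail-walked)
i=10 'b': node 5→6  ** P3@[10:10]
i=11 'd': node 6→11 (fail-walked)
i=12 'b': node 11→1 (fail-walked)  ** P3@[12:12]
i=13 'b': node 1→2  ** P0@[12:13],P3@[13:13]
i=14 'b': node 2→2 (fail-walked)  ** P0@[13:14],P3@[14:14]
i=15 'c': node 2→9
i=16 'a': node 9→10  ** P4@[13:16],P6@[15:16]
i=17 'd': node 10→4 (fail-walked)  ** P1@[16:17]
i=18 'b': node 4→1 (fail-walked)  ** P3@[18:18]
i=19 'd': node 1→11 (fail-walked)
i=20 'd': node 11→12
i=21 'b': node 12→13  ** P3@[21:21]
i=22 'a': node 13→14
i=23 'c': node 14→15
i=24 'd': node 15→16  ** P5@[19:24]
i=25 'a': node 16→3 (fail-walked)
i=26 'c': node 3→5 (fail-walked)
i=27 'a': node 5→17  ** P6@[26:27]
i=28 'c': node 17→5 (fail-walked)
i=29 'b': node 5→6  ** P3@[29:29]
i=30 'b': node 6→7  ** P0@[29:30],P3@[30:30]
i=31 'b': node 7→8  ** P0@[30:31],P2@[28:31],P3@[31:31]
i=32 'a': node 8→3 (fail-walked)
i=33 'd': node 3→4  ** P1@[32:33]
i=34 'a': node 4→3 (fail-walked)
i=35 'a': node 3→3 (fail-walked)
i=36 'd': node 3→4  ** P1@[35:36]
i=37 'b': node 4→1 (fail-walked)  ** P3@[37:37]
i=38 'b': node 1→2  ** P0@[37:38],P3@[38:38]
i=39 'c': node 2→9
i=40 'a': node 9→10  ** P4@[37:40],P6@[39:40]
i=41 'd': node 10→4 (fail-walked)  ** P1@[40:41]
i=42 'd': node 4→12 (fail-walked)
i=43 'a': node 12→3 (fail-walked)
i=44 'c': node 3→5 (fail-walked)
i=45 'b': node 5→6  ** P3@[45:45]
i=46 'b': node 6→7  ** P0@[45:46],P3@[46:46]
i=47 'b': node 7→8  ** P0@[46:47],P2@[44:47],P3@[47:47]
i=48 'a': node 8→3 (fail-walked)
i=49 'd': node 3→4  ** P1@[48:49]
i=50 'a': node 4→3 (fail-walked)
i=51 'b': node 3→1 (fail-walked)  ** P3@[51:51]
i=52 'a': node 1→3 (fail-walked)
i=53 'd': node 3→4  ** P1@[52:53]
i=54 'c': node 4→5 (fail-walked)
i=55 'a': node 5→17  ** P6@[54:55]
i=56 'c': node 17→5 (fail-walked)
i=57 'b': node 5→6  ** P3@[57:57]
i=58 'c': node 6→5 (fail-walked)

Matches: [[2,3],[3,0],[3,3],[4,0],[4,2],[4,3],[5,0],[5,3],[6,0],[6,3],[7,0],[7,3],[10,3],[12,3],[13,0],[13,3],[14,0],[14,3],[16,4],[16,6],[17,1],[18,3],[21,3],[24,5],[27,6],[29,3],[30,0],[30,3],[31,0],[31,2],[31,3],[33,1],[36,1],[37,3],[38,0],[38,3],[40,4],[40,6],[41,1],[45,3],[46,0],[46,3],[47,0],[47,2],[47,3],[49,1],[51,3],[53,1],[55,6],[57,3]]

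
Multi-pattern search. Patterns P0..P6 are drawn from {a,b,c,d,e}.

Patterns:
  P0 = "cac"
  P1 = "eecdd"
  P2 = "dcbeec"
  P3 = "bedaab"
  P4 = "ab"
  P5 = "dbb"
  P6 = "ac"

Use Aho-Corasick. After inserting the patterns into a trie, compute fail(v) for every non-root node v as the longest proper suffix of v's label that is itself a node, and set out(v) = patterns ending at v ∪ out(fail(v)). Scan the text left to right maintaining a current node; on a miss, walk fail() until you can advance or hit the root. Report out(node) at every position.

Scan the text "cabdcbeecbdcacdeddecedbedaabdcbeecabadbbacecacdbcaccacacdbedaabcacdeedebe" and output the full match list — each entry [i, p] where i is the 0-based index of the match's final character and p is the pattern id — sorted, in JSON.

Construct AC machine:
Trie nodes:
  n0 'ε': a→21 b→15 c→1 d→9 e→4
  n1 'c': a→2
  n2 'ca': c→3
  n3 'cac': ·  ←P0
  n4 'e': e→5
  n5 'ee': c→6
  n6 'eec': d→7
  n7 'eecd': d→8
  n8 'eecdd': ·  ←P1
  n9 'd': b→23 c→10
  n10 'dc': b→11
  n11 'dcb': e→12
  n12 'dcbe': e→13
  n13 'dcbee': c→14
  n14 'dcbeec': ·  ←P2
  n15 'b': e→16
  n16 'be': d→17
  n17 'bed': a→18
  n18 'beda': a→19
  n19 'bedaa': b→20
  n20 'bedaab': ·  ←P3
  n21 'a': b→22 c→25
  n22 'ab': ·  ←P4
  n23 'db': b→24
  n24 'dbb': ·  ←P5
  n25 'ac': ·  ←P6

BFS fail/out derivation:
  n1('c'): parent n0 fail=0; on 'c' 0 → fail=0;  out ∅∪∅=∅
  n4('e'): parent n0 fail=0; on 'e' 0 → fail=0;  out ∅∪∅=∅
  n9('d'): parent n0 fail=0; on 'd' 0 → fail=0;  out ∅∪∅=∅
  n15('b'): parent n0 fail=0; on 'b' 0 → fail=0;  out ∅∪∅=∅
  n21('a'): parent n0 fail=0; on 'a' 0 → fail=0;  out ∅∪∅=∅
  n2('ca'): parent n1 fail=0; on 'a' 0 → fail=21;  out ∅∪∅=∅
  n5('ee'): parent n4 fail=0; on 'e' 0 → fail=4;  out ∅∪∅=∅
  n10('dc'): parent n9 fail=0; on 'c' 0 → fail=1;  out ∅∪∅=∅
  n16('be'): parent n15 fail=0; on 'e' 0 → fail=4;  out ∅∪∅=∅
  n22('ab'): parent n21 fail=0; on 'b' 0 → fail=15;  out {4}∪∅={4}
  n23('db'): parent n9 fail=0; on 'b' 0 → fail=15;  out ∅∪∅=∅
  n25('ac'): parent n21 fail=0; on 'c' 0 → fail=1;  out {6}∪∅={6}
  n3('cac'): parent n2 fail=21; on 'c' 21 → fail=25;  out {0}∪{6}={0,6}
  n6('eec'): parent n5 fail=4; on 'c' 4→0 → fail=1;  out ∅∪∅=∅
  n11('dcb'): parent n10 fail=1; on 'b' 1→0 → fail=15;  out ∅∪∅=∅
  n17('bed'): parent n16 fail=4; on 'd' 4→0 → fail=9;  out ∅∪∅=∅
  n24('dbb'): parent n23 fail=15; on 'b' 15→0 → fail=15;  out {5}∪∅={5}
  n7('eecd'): parent n6 fail=1; on 'd' 1→0 → fail=9;  out ∅∪∅=∅
  n12('dcbe'): parent n11 fail=15; on 'e' 15 → fail=16;  out ∅∪∅=∅
  n18('beda'): parent n17 fail=9; on 'a' 9→0 → fail=21;  out ∅∪∅=∅
  n8('eecdd'): parent n7 fail=9; on 'd' 9→0 → fail=9;  out {1}∪∅={1}
  n13('dcbee'): parent n12 fail=16; on 'e' 16→4 → fail=5;  out ∅∪∅=∅
  n19('bedaa'): parent n18 fail=21; on 'a' 21→0 → fail=21;  out ∅∪∅=∅
  n14('dcbeec'): parent n13 fail=5; on 'c' 5 → fail=6;  out {2}∪∅={2}
  n20('bedaab'): parent n19 fail=21; on 'b' 21 → fail=22;  out {3}∪{4}={3,4}

Run:
i=0 'c': node 0→1
i=1 'a': node 1→2
i=2 'b': node 2→22 (via fail)  emit P4@[1:2]
i=3 'd': node 22→9 (via fail)
i=4 'c': node 9→10
i=5 'b': node 10→11
i=6 'e': node 11→12
i=7 'e': node 12→13
i=8 'c': node 13→14  emit P2@[3:8]
i=9 'b': node 14→15 (via fail)
i=10 'd': node 15→9 (via fail)
i=11 'c': node 9→10
i=12 'a': node 10→2 (via fail)
i=13 'c': node 2→3  emit P0@[11:13],P6@[12:13]
i=14 'd': node 3→9 (via fail)
i=15 'e': node 9→4 (via fail)
i=16 'd': node 4→9 (via fail)
i=17 'd': node 9→9 (via fail)
i=18 'e': node 9→4 (via fail)
i=19 'c': node 4→1 (via fail)
i=20 'e': node 1→4 (via fail)
i=21 'd': node 4→9 (via fail)
i=22 'b': node 9→23
i=23 'e': node 23→16 (via fail)
i=24 'd': node 16→17
i=25 'a': node 17→18
i=26 'a': node 18→19
i=27 'b': node 19→20  emit P3@[22:27],P4@[26:27]
i=28 'd': node 20→9 (via fail)
i=29 'c': node 9→10
i=30 'b': node 10→11
i=31 'e': node 11→12
i=32 'e': node 12→13
i=33 'c': node 13→14  emit P2@[28:33]
i=34 'a': node 14→2 (via fail)
i=35 'b': node 2→22 (via fail)  emit P4@[34:35]
i=36 'a': node 22→21 (via fail)
i=37 'd': node 21→9 (via fail)
i=38 'b': node 9→23
i=39 'b': node 23→24  emit P5@[37:39]
i=40 'a': node 24→21 (via fail)
i=41 'c': node 21→25  emit P6@[40:41]
i=42 'e': node 25→4 (via fail)
i=43 'c': node 4→1 (via fail)
i=44 'a': node 1→2
i=45 'c': node 2→3  emit P0@[43:45],P6@[44:45]
i=46 'd': node 3→9 (via fail)
i=47 'b': node 9→23
i=48 'c': node 23→1 (via fail)
i=49 'a': node 1→2
i=50 'c': node 2→3  emit P0@[48:50],P6@[49:50]
i=51 'c': node 3→1 (via fail)
i=52 'a': node 1→2
i=53 'c': node 2→3  emit P0@[51:53],P6@[52:53]
i=54 'a': node 3→2 (via fail)
i=55 'c': node 2→3  emit P0@[53:55],P6@[54:55]
i=56 'd': node 3→9 (via fail)
i=57 'b': node 9→23
i=58 'e': node 23→16 (via fail)
i=59 'd': node 16→17
i=60 'a': node 17→18
i=61 'a': node 18→19
i=62 'b': node 19→20  emit P3@[57:62],P4@[61:62]
i=63 'c': node 20→1 (via fail)
i=64 'a': node 1→2
i=65 'c': node 2→3  emit P0@[63:65],P6@[64:65]
i=66 'd': node 3→9 (via fail)
i=67 'e': node 9→4 (via fail)
i=68 'e': node 4→5
i=69 'd': node 5→9 (via fail)
i=70 'e': node 9→4 (via fail)
i=71 'b': node 4→15 (via fail)
i=72 'e': node 15→16

All matches (sorted): [[2,4],[8,2],[13,0],[13,6],[27,3],[27,4],[33,2],[35,4],[39,5],[41,6],[45,0],[45,6],[50,0],[50,6],[53,0],[53,6],[55,0],[55,6],[62,3],[62,4],[65,0],[65,6]]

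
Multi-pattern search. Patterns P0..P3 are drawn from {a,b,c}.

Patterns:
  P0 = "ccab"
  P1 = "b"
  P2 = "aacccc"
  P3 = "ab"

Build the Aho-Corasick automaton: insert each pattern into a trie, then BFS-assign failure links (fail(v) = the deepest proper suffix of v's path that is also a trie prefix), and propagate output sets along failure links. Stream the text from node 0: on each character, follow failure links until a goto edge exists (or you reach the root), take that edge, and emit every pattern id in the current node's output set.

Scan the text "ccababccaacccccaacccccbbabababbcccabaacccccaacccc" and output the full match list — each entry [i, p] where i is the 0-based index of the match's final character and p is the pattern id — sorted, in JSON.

Build automaton:
Trie nodes:
  n0 'ε': a→6 b→5 c→1
  n1 'c': c→2
  n2 'cc': a→3
  n3 'cca': b→4
  n4 'ccab': ·  ←P0
  n5 'b': ·  ←P1
  n6 'a': a→7 b→12
  n7 'aa': c→8
  n8 'aac': c→9
  n9 'aacc': c→10
  n10 'aaccc': c→11
  n11 'aacccc': ·  ←P2
  n12 'ab': ·  ←P3

BFS fail/out derivation:
  n1('c'): parent n0 fail=0; on 'c' 0 → fail=0;  out ∅∪∅=∅
  n5('b'): parent n0 fail=0; on 'b' 0 → fail=0;  out {1}∪∅={1}
  n6('a'): parent n0 fail=0; on 'a' 0 → fail=0;  out ∅∪∅=∅
  n2('cc'): parent n1 fail=0; on 'c' 0 → fail=1;  out ∅∪∅=∅
  n7('aa'): parent n6 fail=0; on 'a' 0 → fail=6;  out ∅∪∅=∅
  n12('ab'): parent n6 fail=0; on 'b' 0 → fail=5;  out {3}∪{1}={1,3}
  n3('cca'): parent n2 fail=1; on 'a' 1→0 → fail=6;  out ∅∪∅=∅
  n8('aac'): parent n7 fail=6; on 'c' 6→0 → fail=1;  out ∅∪∅=∅
  n4('ccab'): parent n3 fail=6; on 'b' 6 → fail=12;  out {0}∪{1,3}={0,1,3}
  n9('aacc'): parent n8 fail=1; on 'c' 1 → fail=2;  out ∅∪∅=∅
  n10('aaccc'): parent n9 fail=2; on 'c' 2→1 → fail=2;  out ∅∪∅=∅
  n11('aacccc'): parent n10 fail=2; on 'c' 2→1 → fail=2;  out {2}∪∅={2}

Scan:
[0] read 'c'  n0⇒n1
[1] read 'c'  n1⇒n2
[2] read 'a'  n2⇒n3
[3] read 'b'  n3⇒n4  emit P0@[0:3],P1@[3:3],P3@[2:3]
[4] read 'a'  n4⇒n6 (fail-walked)
[5] read 'b'  n6⇒n12  emit P1@[5:5],P3@[4:5]
[6] read 'c'  n12⇒n1 (fail-walked)
[7] read 'c'  n1⇒n2
[8] read 'a'  n2⇒n3
[9] read 'a'  n3⇒n7 (fail-walked)
[10] read 'c'  n7⇒n8
[11] read 'c'  n8⇒n9
[12] read 'c'  n9⇒n10
[13] read 'c'  n10⇒n11  emit P2@[8:13]
[14] read 'c'  n11⇒n2 (fail-walked)
[15] read 'a'  n2⇒n3
[16] read 'a'  n3⇒n7 (fail-walked)
[17] read 'c'  n7⇒n8
[18] read 'c'  n8⇒n9
[19] read 'c'  n9⇒n10
[20] read 'c'  n10⇒n11  emit P2@[15:20]
[21] read 'c'  n11⇒n2 (fail-walked)
[22] read 'b'  n2⇒n5 (fail-walked)  emit P1@[22:22]
[23] read 'b'  n5⇒n5 (fail-walked)  emit P1@[23:23]
[24] read 'a'  n5⇒n6 (fail-walked)
[25] read 'b'  n6⇒n12  emit P1@[25:25],P3@[24:25]
[26] read 'a'  n12⇒n6 (fail-walked)
[27] read 'b'  n6⇒n12  emit P1@[27:27],P3@[26:27]
[28] read 'a'  n12⇒n6 (fail-walked)
[29] read 'b'  n6⇒n12  emit P1@[29:29],P3@[28:29]
[30] read 'b'  n12⇒n5 (fail-walked)  emit P1@[30:30]
[31] read 'c'  n5⇒n1 (fail-walked)
[32] read 'c'  n1⇒n2
[33] read 'c'  n2⇒n2 (fail-walked)
[34] read 'a'  n2⇒n3
[35] read 'b'  n3⇒n4  emit P0@[32:35],P1@[35:35],P3@[34:35]
[36] read 'a'  n4⇒n6 (fail-walked)
[37] read 'a'  n6⇒n7
[38] read 'c'  n7⇒n8
[39] read 'c'  n8⇒n9
[40] read 'c'  n9⇒n10
[41] read 'c'  n10⇒n11  emit P2@[36:41]
[42] read 'c'  n11⇒n2 (fail-walked)
[43] read 'a'  n2⇒n3
[44] read 'a'  n3⇒n7 (fail-walked)
[45] read 'c'  n7⇒n8
[46] read 'c'  n8⇒n9
[47] read 'c'  n9⇒n10
[48] read 'c'  n10⇒n11  emit P2@[43:48]

Result: [[3,0],[3,1],[3,3],[5,1],[5,3],[13,2],[20,2],[22,1],[23,1],[25,1],[25,3],[27,1],[27,3],[29,1],[29,3],[30,1],[35,0],[35,1],[35,3],[41,2],[48,2]]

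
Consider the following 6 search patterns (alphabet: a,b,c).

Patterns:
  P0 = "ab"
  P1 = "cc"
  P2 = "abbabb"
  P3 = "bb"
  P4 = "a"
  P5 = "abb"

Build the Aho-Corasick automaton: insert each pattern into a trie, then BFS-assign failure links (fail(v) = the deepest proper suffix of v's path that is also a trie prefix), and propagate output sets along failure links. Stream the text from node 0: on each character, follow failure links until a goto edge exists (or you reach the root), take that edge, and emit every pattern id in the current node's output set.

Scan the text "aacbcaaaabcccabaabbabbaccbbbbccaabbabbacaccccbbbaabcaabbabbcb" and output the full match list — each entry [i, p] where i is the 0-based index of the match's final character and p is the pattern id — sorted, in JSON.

Build automaton:
Trie nodes:
  n0 'ε': a→1 b→9 c→3
  n1 'a': b→2  ←P4
  n2 'ab': b→5  ←P0
  n3 'c': c→4
  n4 'cc': ·  ←P1
  n5 'abb': a→6  ←P5
  n6 'abba': b→7
  n7 'abbab': b→8
  n8 'abbabb': ·  ←P2
  n9 'b': b→10
  n10 'bb': ·  ←P3

BFS fail/out derivation:
  fail(1) 'a': from fail(0)=0 chase 'a': 0 ⇒ 0;  out={4}∪out(0)={4}
  fail(3) 'c': from fail(0)=0 chase 'c': 0 ⇒ 0;  out=∅∪out(0)=∅
  fail(9) 'b': from fail(0)=0 chase 'b': 0 ⇒ 0;  out=∅∪out(0)=∅
  fail(2) 'ab': from fail(1)=0 chase 'b': 0 ⇒ 9;  out={0}∪out(9)={0}
  fail(4) 'cc': from fail(3)=0 chase 'c': 0 ⇒ 3;  out={1}∪out(3)={1}
  fail(10) 'bb': from fail(9)=0 chase 'b': 0 ⇒ 9;  out={3}∪out(9)={3}
  fail(5) 'abb': from fail(2)=9 chase 'b': 9 ⇒ 10;  out={5}∪out(10)={3,5}
  fail(6) 'abba': from fail(5)=10 chase 'a': 10→9→0 ⇒ 1;  out=∅∪out(1)={4}
  fail(7) 'abbab': from fail(6)=1 chase 'b': 1 ⇒ 2;  out=∅∪out(2)={0}
  fail(8) 'abbabb': from fail(7)=2 chase 'b': 2 ⇒ 5;  out={2}∪out(5)={2,3,5}

Run:
pos 0 'a': at 1  → match P4@[0:0]
pos 1 'a': at 1 (via fail)  → match P4@[1:1]
pos 2 'c': at 3 (via fail)
pos 3 'b': at 9 (via fail)
pos 4 'c': at 3 (via fail)
pos 5 'a': at 1 (via fail)  → match P4@[5:5]
pos 6 'a': at 1 (via fail)  → match P4@[6:6]
pos 7 'a': at 1 (via fail)  → match P4@[7:7]
pos 8 'a': at 1 (via fail)  → match P4@[8:8]
pos 9 'b': at 2  → match P0@[8:9]
pos 10 'c': at 3 (via fail)
pos 11 'c': at 4  → match P1@[10:11]
pos 12 'c': at 4 (via fail)  → match P1@[11:12]
pos 13 'a': at 1 (via fail)  → match P4@[13:13]
pos 14 'b': at 2  → match P0@[13:14]
pos 15 'a': at 1 (via fail)  → match P4@[15:15]
pos 16 'a': at 1 (via fail)  → match P4@[16:16]
pos 17 'b': at 2  → match P0@[16:17]
pos 18 'b': at 5  → match P3@[17:18],P5@[16:18]
pos 19 'a': at 6  → match P4@[19:19]
pos 20 'b': at 7  → match P0@[19:20]
pos 21 'b': at 8  → match P2@[16:21],P3@[20:21],P5@[19:21]
pos 22 'a': at 6 (via fail)  → match P4@[22:22]
pos 23 'c': at 3 (via fail)
pos 24 'c': at 4  → match P1@[23:24]
pos 25 'b': at 9 (via fail)
pos 26 'b': at 10  → match P3@[25:26]
pos 27 'b': at 10 (via fail)  → match P3@[26:27]
pos 28 'b': at 10 (via fail)  → match P3@[27:28]
pos 29 'c': at 3 (via fail)
pos 30 'c': at 4  → match P1@[29:30]
pos 31 'a': at 1 (via fail)  → match P4@[31:31]
pos 32 'a': at 1 (via fail)  → match P4@[32:32]
pos 33 'b': at 2  → match P0@[32:33]
pos 34 'b': at 5  → match P3@[33:34],P5@[32:34]
pos 35 'a': at 6  → match P4@[35:35]
pos 36 'b': at 7  → match P0@[35:36]
pos 37 'b': at 8  → match P2@[32:37],P3@[36:37],P5@[35:37]
pos 38 'a': at 6 (via fail)  → match P4@[38:38]
pos 39 'c': at 3 (via fail)
pos 40 'a': at 1 (via fail)  → match P4@[40:40]
pos 41 'c': at 3 (via fail)
pos 42 'c': at 4  → match P1@[41:42]
pos 43 'c': at 4 (via fail)  → match P1@[42:43]
pos 44 'c': at 4 (via fail)  → match P1@[43:44]
pos 45 'b': at 9 (via fail)
pos 46 'b': at 10  → match P3@[45:46]
pos 47 'b': at 10 (via fail)  → match P3@[46:47]
pos 48 'a': at 1 (via fail)  → match P4@[48:48]
pos 49 'a': at 1 (via fail)  → match P4@[49:49]
pos 50 'b': at 2  → match P0@[49:50]
pos 51 'c': at 3 (via fail)
pos 52 'a': at 1 (via fail)  → match P4@[52:52]
pos 53 'a': at 1 (via fail)  → match P4@[53:53]
pos 54 'b': at 2  → match P0@[53:54]
pos 55 'b': at 5  → match P3@[54:55],P5@[53:55]
pos 56 'a': at 6  → match P4@[56:56]
pos 57 'b': at 7  → match P0@[56:57]
pos 58 'b': at 8  → match P2@[53:58],P3@[57:58],P5@[56:58]
pos 59 'c': at 3 (via fail)
pos 60 'b': at 9 (via fail)

Matches: [[0,4],[1,4],[5,4],[6,4],[7,4],[8,4],[9,0],[11,1],[12,1],[13,4],[14,0],[15,4],[16,4],[17,0],[18,3],[18,5],[19,4],[20,0],[21,2],[21,3],[21,5],[22,4],[24,1],[26,3],[27,3],[28,3],[30,1],[31,4],[32,4],[33,0],[34,3],[34,5],[35,4],[36,0],[37,2],[37,3],[37,5],[38,4],[40,4],[42,1],[43,1],[44,1],[46,3],[47,3],[48,4],[49,4],[50,0],[52,4],[53,4],[54,0],[55,3],[55,5],[56,4],[57,0],[58,2],[58,3],[58,5]]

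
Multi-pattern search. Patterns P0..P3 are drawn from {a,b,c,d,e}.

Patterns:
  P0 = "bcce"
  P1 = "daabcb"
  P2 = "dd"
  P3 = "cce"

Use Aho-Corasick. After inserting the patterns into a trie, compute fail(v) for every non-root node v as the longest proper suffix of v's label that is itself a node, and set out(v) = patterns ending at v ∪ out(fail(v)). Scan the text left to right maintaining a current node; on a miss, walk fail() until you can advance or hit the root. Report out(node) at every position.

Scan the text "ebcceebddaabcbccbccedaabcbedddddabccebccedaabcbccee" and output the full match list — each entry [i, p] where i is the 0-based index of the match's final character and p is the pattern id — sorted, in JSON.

Build automaton:
Trie nodes:
  n0 'ε': b→1 c→12 d→5
  n1 'b': c→2
  n2 'bc': c→3
  n3 'bcc': e→4
  n4 'bcce': ·  ←P0
  n5 'd': a→6 d→11
  n6 'da': a→7
  n7 'daa': b→8
  n8 'daab': c→9
  n9 'daabc': b→10
  n10 'daabcb': ·  ←P1
  n11 'dd': ·  ←P2
  n12 'c': c→13
  n13 'cc': e→14
  n14 'cce': ·  ←P3

Failure links (BFS by depth):
  n1('b'): parent n0 fail=0; on 'b' 0 → fail=0;  out ∅∪∅=∅
  n5('d'): parent n0 fail=0; on 'd' 0 → fail=0;  out ∅∪∅=∅
  n12('c'): parent n0 fail=0; on 'c' 0 → fail=0;  out ∅∪∅=∅
  n2('bc'): parent n1 fail=0; on 'c' 0 → fail=12;  out ∅∪∅=∅
  n6('da'): parent n5 fail=0; on 'a' 0 → fail=0;  out ∅∪∅=∅
  n11('dd'): parent n5 fail=0; on 'd' 0 → fail=5;  out {2}∪∅={2}
  n13('cc'): parent n12 fail=0; on 'c' 0 → fail=12;  out ∅∪∅=∅
  n3('bcc'): parent n2 fail=12; on 'c' 12 → fail=13;  out ∅∪∅=∅
  n7('daa'): parent n6 fail=0; on 'a' 0 → fail=0;  out ∅∪∅=∅
  n14('cce'): parent n13 fail=12; on 'e' 12→0 → fail=0;  out {3}∪∅={3}
  n4('bcce'): parent n3 fail=13; on 'e' 13 → fail=14;  out {0}∪{3}={0,3}
  n8('daab'): parent n7 fail=0; on 'b' 0 → fail=1;  out ∅∪∅=∅
  n9('daabc'): parent n8 fail=1; on 'c' 1 → fail=2;  out ∅∪∅=∅
  n10('daabcb'): parent n9 fail=2; on 'b' 2→12→0 → fail=1;  out {1}∪∅={1}

Text stream:
pos 0 'e': at 0
pos 1 'b': at 1
pos 2 'c': at 2
pos 3 'c': at 3
pos 4 'e': at 4  → match P0@[1:4],P3@[2:4]
pos 5 'e': at 0 ·f
pos 6 'b': at 1
pos 7 'd': at 5 ·f
pos 8 'd': at 11  → match P2@[7:8]
pos 9 'a': at 6 ·f
pos 10 'a': at 7
pos 11 'b': at 8
pos 12 'c': at 9
pos 13 'b': at 10  → match P1@[8:13]
pos 14 'c': at 2 ·f
pos 15 'c': at 3
pos 16 'b': at 1 ·f
pos 17 'c': at 2
pos 18 'c': at 3
pos 19 'e': at 4  → match P0@[16:19],P3@[17:19]
pos 20 'd': at 5 ·f
pos 21 'a': at 6
pos 22 'a': at 7
pos 23 'b': at 8
pos 24 'c': at 9
pos 25 'b': at 10  → match P1@[20:25]
pos 26 'e': at 0 ·f
pos 27 'd': at 5
pos 28 'd': at 11  → match P2@[27:28]
pos 29 'd': at 11 ·f  → match P2@[28:29]
pos 30 'd': at 11 ·f  → match P2@[29:30]
pos 31 'd': at 11 ·f  → match P2@[30:31]
pos 32 'a': at 6 ·f
pos 33 'b': at 1 ·f
pos 34 'c': at 2
pos 35 'c': at 3
pos 36 'e': at 4  → match P0@[33:36],P3@[34:36]
pos 37 'b': at 1 ·f
pos 38 'c': at 2
pos 39 'c': at 3
pos 40 'e': at 4  → match P0@[37:40],P3@[38:40]
pos 41 'd': at 5 ·f
pos 42 'a': at 6
pos 43 'a': at 7
pos 44 'b': at 8
pos 45 'c': at 9
pos 46 'b': at 10  → match P1@[41:46]
pos 47 'c': at 2 ·f
pos 48 'c': at 3
pos 49 'e': at 4  → match P0@[46:49],P3@[47:49]
pos 50 'e': at 0 ·f

All matches (sorted): [[4,0],[4,3],[8,2],[13,1],[19,0],[19,3],[25,1],[28,2],[29,2],[30,2],[31,2],[36,0],[36,3],[40,0],[40,3],[46,1],[49,0],[49,3]]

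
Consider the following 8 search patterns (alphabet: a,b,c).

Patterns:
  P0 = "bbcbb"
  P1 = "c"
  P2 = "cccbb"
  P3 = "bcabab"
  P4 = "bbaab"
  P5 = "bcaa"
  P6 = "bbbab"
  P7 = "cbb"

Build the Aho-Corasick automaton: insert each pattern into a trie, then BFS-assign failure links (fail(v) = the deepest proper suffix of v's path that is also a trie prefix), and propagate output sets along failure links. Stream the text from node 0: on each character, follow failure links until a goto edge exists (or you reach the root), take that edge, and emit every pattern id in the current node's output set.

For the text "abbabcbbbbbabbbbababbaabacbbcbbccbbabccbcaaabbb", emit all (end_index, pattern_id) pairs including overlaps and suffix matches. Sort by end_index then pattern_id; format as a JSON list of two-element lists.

Build:
Trie (insert patterns):
  n0 'ε': b→1 c→6
  n1 'b': b→2 c→11
  n2 'bb': a→16 b→20 c→3
  n3 'bbc': b→4
  n4 'bbcb': b→5
  n5 'bbcbb': ·  ←P0
  n6 'c': b→23 c→7  ←P1
  n7 'cc': c→8
  n8 'ccc': b→9
  n9 'cccb': b→10
  n10 'cccbb': ·  ←P2
  n11 'bc': a→12
  n12 'bca': a→19 b→13
  n13 'bcab': a→14
  n14 'bcaba': b→15
  n15 'bcabab': ·  ←P3
  n16 'bba': a→17
  n17 'bbaa': b→18
  n18 'bbaab': ·  ←P4
  n19 'bcaa': ·  ←P5
  n20 'bbb': a→21
  n21 'bbba': b→22
  n22 'bbbab': ·  ←P6
  n23 'cb': b→24
  n24 'cbb': ·  ←P7

Failure links (BFS by depth):
  n1('b'): parent n0 fail=0; on 'b' 0 → fail=0;  out ∅∪∅=∅
  n6('c'): parent n0 fail=0; on 'c' 0 → fail=0;  out {1}∪∅={1}
  n2('bb'): parent n1 fail=0; on 'b' 0 → fail=1;  out ∅∪∅=∅
  n7('cc'): parent n6 fail=0; on 'c' 0 → fail=6;  out ∅∪{1}={1}
  n11('bc'): parent n1 fail=0; on 'c' 0 → fail=6;  out ∅∪{1}={1}
  n23('cb'): parent n6 fail=0; on 'b' 0 → fail=1;  out ∅∪∅=∅
  n3('bbc'): parent n2 fail=1; on 'c' 1 → fail=11;  out ∅∪{1}={1}
  n8('ccc'): parent n7 fail=6; on 'c' 6 → fail=7;  out ∅∪{1}={1}
  n12('bca'): parent n11 fail=6; on 'a' 6→0 → fail=0;  out ∅∪∅=∅
  n16('bba'): parent n2 fail=1; on 'a' 1→0 → fail=0;  out ∅∪∅=∅
  n20('bbb'): parent n2 fail=1; on 'b' 1 → fail=2;  out ∅∪∅=∅
  n24('cbb'): parent n23 fail=1; on 'b' 1 → fail=2;  out {7}∪∅={7}
  n4('bbcb'): parent n3 fail=11; on 'b' 11→6 → fail=23;  out ∅∪∅=∅
  n9('cccb'): parent n8 fail=7; on 'b' 7→6 → fail=23;  out ∅∪∅=∅
  n13('bcab'): parent n12 fail=0; on 'b' 0 → fail=1;  out ∅∪∅=∅
  n17('bbaa'): parent n16 fail=0; on 'a' 0 → fail=0;  out ∅∪∅=∅
  n19('bcaa'): parent n12 fail=0; on 'a' 0 → fail=0;  out {5}∪∅={5}
  n21('bbba'): parent n20 fail=2; on 'a' 2 → fail=16;  out ∅∪∅=∅
  n5('bbcbb'): parent n4 fail=23; on 'b' 23 → fail=24;  out {0}∪{7}={0,7}
  n10('cccbb'): parent n9 fail=23; on 'b' 23 → fail=24;  out {2}∪{7}={2,7}
  n14('bcaba'): parent n13 fail=1; on 'a' 1→0 → fail=0;  out ∅∪∅=∅
  n18('bbaab'): parent n17 fail=0; on 'b' 0 → fail=1;  out {4}∪∅={4}
  n22('bbbab'): parent n21 fail=16; on 'b' 16→0 → fail=1;  out {6}∪∅={6}
  n15('bcabab'): parent n14 fail=0; on 'b' 0 → fail=1;  out {3}∪∅={3}

Run:
[0] read 'a'  n0⇒n0
[1] read 'b'  n0⇒n1
[2] read 'b'  n1⇒n2
[3] read 'a'  n2⇒n16
[4] read 'b'  n16⇒n1 (fail-walked)
[5] read 'c'  n1⇒n11  emit P1@[5:5]
[6] read 'b'  n11⇒n23 (fail-walked)
[7] read 'b'  n23⇒n24  emit P7@[5:7]
[8] read 'b'  n24⇒n20 (fail-walked)
[9] read 'b'  n20⇒n20 (fail-walked)
[10] read 'b'  n20⇒n20 (fail-walked)
[11] read 'a'  n20⇒n21
[12] read 'b'  n21⇒n22  emit P6@[8:12]
[13] read 'b'  n22⇒n2 (fail-walked)
[14] read 'b'  n2⇒n20
[15] read 'b'  n20⇒n20 (fail-walked)
[16] read 'a'  n20⇒n21
[17] read 'b'  n21⇒n22  emit P6@[13:17]
[18] read 'a'  n22⇒n0 (fail-walked)
[19] read 'b'  n0⇒n1
[20] read 'b'  n1⇒n2
[21] read 'a'  n2⇒n16
[22] read 'a'  n16⇒n17
[23] read 'b'  n17⇒n18  emit P4@[19:23]
[24] read 'a'  n18⇒n0 (fail-walked)
[25] read 'c'  n0⇒n6  emit P1@[25:25]
[26] read 'b'  n6⇒n23
[27] read 'b'  n23⇒n24  emit P7@[25:27]
[28] read 'c'  n24⇒n3 (fail-walked)  emit P1@[28:28]
[29] read 'b'  n3⇒n4
[30] read 'b'  n4⇒n5  emit P0@[26:30],P7@[28:30]
[31] read 'c'  n5⇒n3 (fail-walked)  emit P1@[31:31]
[32] read 'c'  n3⇒n7 (fail-walked)  emit P1@[32:32]
[33] read 'b'  n7⇒n23 (fail-walked)
[34] read 'b'  n23⇒n24  emit P7@[32:34]
[35] read 'a'  n24⇒n16 (fail-walked)
[36] read 'b'  n16⇒n1 (fail-walked)
[37] read 'c'  n1⇒n11  emit P1@[37:37]
[38] read 'c'  n11⇒n7 (fail-walked)  emit P1@[38:38]
[39] read 'b'  n7⇒n23 (fail-walked)
[40] read 'c'  n23⇒n11 (fail-walked)  emit P1@[40:40]
[41] read 'a'  n11⇒n12
[42] read 'a'  n12⇒n19  emit P5@[39:42]
[43] read 'a'  n19⇒n0 (fail-walked)
[44] read 'b'  n0⇒n1
[45] read 'b'  n1⇒n2
[46] read 'b'  n2⇒n20

Result: [[5,1],[7,7],[12,6],[17,6],[23,4],[25,1],[27,7],[28,1],[30,0],[30,7],[31,1],[32,1],[34,7],[37,1],[38,1],[40,1],[42,5]]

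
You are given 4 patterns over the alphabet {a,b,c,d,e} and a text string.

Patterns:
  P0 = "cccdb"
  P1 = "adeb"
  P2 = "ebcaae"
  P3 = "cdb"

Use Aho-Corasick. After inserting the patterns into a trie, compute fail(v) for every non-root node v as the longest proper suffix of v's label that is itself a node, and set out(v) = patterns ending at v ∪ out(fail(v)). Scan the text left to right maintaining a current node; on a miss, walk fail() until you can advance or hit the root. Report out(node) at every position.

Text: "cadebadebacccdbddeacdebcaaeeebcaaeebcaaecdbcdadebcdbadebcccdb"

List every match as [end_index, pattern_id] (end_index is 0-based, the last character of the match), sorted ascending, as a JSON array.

Build automaton:
Trie nodes:
  n0 'ε': a→6 c→1 e→10
  n1 'c': c→2 d→16
  n2 'cc': c→3
  n3 'ccc': d→4
  n4 'cccd': b→5
  n5 'cccdb': ·  ←P0
  n6 'a': d→7
  n7 'ad': e→8
  n8 'ade': b→9
  n9 'adeb': ·  ←P1
  n10 'e': b→11
  n11 'eb': c→12
  n12 'ebc': a→13
  n13 'ebca': a→14
  n14 'ebcaa': e→15
  n15 'ebcaae': ·  ←P2
  n16 'cd': b→17
  n17 'cdb': ·  ←P3

Failure links (BFS by depth):
  n1('c'): parent n0 fail=0; on 'c' 0 → fail=0;  out ∅∪∅=∅
  n6('a'): parent n0 fail=0; on 'a' 0 → fail=0;  out ∅∪∅=∅
  n10('e'): parent n0 fail=0; on 'e' 0 → fail=0;  out ∅∪∅=∅
  n2('cc'): parent n1 fail=0; on 'c' 0 → fail=1;  out ∅∪∅=∅
  n7('ad'): parent n6 fail=0; on 'd' 0 → fail=0;  out ∅∪∅=∅
  n11('eb'): parent n10 fail=0; on 'b' 0 → fail=0;  out ∅∪∅=∅
  n16('cd'): parent n1 fail=0; on 'd' 0 → fail=0;  out ∅∪∅=∅
  n3('ccc'): parent n2 fail=1; on 'c' 1 → fail=2;  out ∅∪∅=∅
  n8('ade'): parent n7 fail=0; on 'e' 0 → fail=10;  out ∅∪∅=∅
  n12('ebc'): parent n11 fail=0; on 'c' 0 → fail=1;  out ∅∪∅=∅
  n17('cdb'): parent n16 fail=0; on 'b' 0 → fail=0;  out {3}∪∅={3}
  n4('cccd'): parent n3 fail=2; on 'd' 2→1 → fail=16;  out ∅∪∅=∅
  n9('adeb'): parent n8 fail=10; on 'b' 10 → fail=11;  out {1}∪∅={1}
  n13('ebca'): parent n12 fail=1; on 'a' 1→0 → fail=6;  out ∅∪∅=∅
  n5('cccdb'): parent n4 fail=16; on 'b' 16 → fail=17;  out {0}∪{3}={0,3}
  n14('ebcaa'): parent n13 fail=6; on 'a' 6→0 → fail=6;  out ∅∪∅=∅
  n15('ebcaae'): parent n14 fail=6; on 'e' 6→0 → fail=10;  out {2}∪∅={2}

Text stream:
pos 0 'c': at 1
pos 1 'a': at 6 (fail-walked)
pos 2 'd': at 7
pos 3 'e': at 8
pos 4 'b': at 9  emit P1@[1:4]
pos 5 'a': at 6 (fail-walked)
pos 6 'd': at 7
pos 7 'e': at 8
pos 8 'b': at 9  emit P1@[5:8]
pos 9 'a': at 6 (fail-walked)
pos 10 'c': at 1 (fail-walked)
pos 11 'c': at 2
pos 12 'c': at 3
pos 13 'd': at 4
pos 14 'b': at 5  emit P0@[10:14],P3@[12:14]
pos 15 'd': at 0 (fail-walked)
pos 16 'd': at 0
pos 17 'e': at 10
pos 18 'a': at 6 (fail-walked)
pos 19 'c': at 1 (fail-walked)
pos 20 'd': at 16
pos 21 'e': at 10 (fail-walked)
pos 22 'b': at 11
pos 23 'c': at 12
pos 24 'a': at 13
pos 25 'a': at 14
pos 26 'e': at 15  emit P2@[21:26]
pos 27 'e': at 10 (fail-walked)
pos 28 'e': at 10 (fail-walked)
pos 29 'b': at 11
pos 30 'c': at 12
pos 31 'a': at 13
pos 32 'a': at 14
pos 33 'e': at 15  emit P2@[28:33]
pos 34 'e': at 10 (fail-walked)
pos 35 'b': at 11
pos 36 'c': at 12
pos 37 'a': at 13
pos 38 'a': at 14
pos 39 'e': at 15  emit P2@[34:39]
pos 40 'c': at 1 (fail-walked)
pos 41 'd': at 16
pos 42 'b': at 17  emit P3@[40:42]
pos 43 'c': at 1 (fail-walked)
pos 44 'd': at 16
pos 45 'a': at 6 (fail-walked)
pos 46 'd': at 7
pos 47 'e': at 8
pos 48 'b': at 9  emit P1@[45:48]
pos 49 'c': at 12 (fail-walked)
pos 50 'd': at 16 (fail-walked)
pos 51 'b': at 17  emit P3@[49:51]
pos 52 'a': at 6 (fail-walked)
pos 53 'd': at 7
pos 54 'e': at 8
pos 55 'b': at 9  emit P1@[52:55]
pos 56 'c': at 12 (fail-walked)
pos 57 'c': at 2 (fail-walked)
pos 58 'c': at 3
pos 59 'd': at 4
pos 60 'b': at 5  emit P0@[56:60],P3@[58:60]

Matches: [[4,1],[8,1],[14,0],[14,3],[26,2],[33,2],[39,2],[42,3],[48,1],[51,3],[55,1],[60,0],[60,3]]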